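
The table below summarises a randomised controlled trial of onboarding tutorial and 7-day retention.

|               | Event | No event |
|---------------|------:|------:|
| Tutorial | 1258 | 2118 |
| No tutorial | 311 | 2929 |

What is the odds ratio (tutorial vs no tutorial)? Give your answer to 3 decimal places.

5.594

Cells: a = 1258, b = 2118, c = 311, d = 2929.
OR = (a·d)/(b·c) = (1258 × 2929) / (2118 × 311) = 3684682 / 658698 = 5.59389
The odds of 7-day retention are about 5.59 times as high in the tutorial group.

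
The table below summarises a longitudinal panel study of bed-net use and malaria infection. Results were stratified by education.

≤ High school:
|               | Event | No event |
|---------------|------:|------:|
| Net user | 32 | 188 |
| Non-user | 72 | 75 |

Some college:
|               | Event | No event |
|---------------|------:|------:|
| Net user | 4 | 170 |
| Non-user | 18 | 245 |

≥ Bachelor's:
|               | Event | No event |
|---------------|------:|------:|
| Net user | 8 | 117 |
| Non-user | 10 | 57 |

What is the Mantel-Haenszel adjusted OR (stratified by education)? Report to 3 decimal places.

OR_MH = Σ(aᵢdᵢ/nᵢ) / Σ(bᵢcᵢ/nᵢ), where nᵢ is the stratum total.
Stratum 1 (≤ High school): n = 367; a·d/n = 32·75/367 = 6.5395; b·c/n = 188·72/367 = 36.8828
Stratum 2 (Some college): n = 437; a·d/n = 4·245/437 = 2.2426; b·c/n = 170·18/437 = 7.0023
Stratum 3 (≥ Bachelor's): n = 192; a·d/n = 8·57/192 = 2.3750; b·c/n = 117·10/192 = 6.0938
OR_MH = (6.5395 + 2.2426 + 2.3750) / (36.8828 + 7.0023 + 6.0938) = 11.1571 / 49.9789 = 0.22324

0.223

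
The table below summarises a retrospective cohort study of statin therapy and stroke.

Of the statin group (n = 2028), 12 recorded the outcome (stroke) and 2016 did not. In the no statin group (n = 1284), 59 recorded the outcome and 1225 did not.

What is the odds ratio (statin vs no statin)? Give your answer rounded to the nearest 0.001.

From the description: a = 12, b = 2016, c = 59, d = 1225.
OR = (a·d)/(b·c) = (12 × 1225) / (2016 × 59) = 14700 / 118944 = 0.12359
Exposure is associated with lower odds of stroke (OR = 0.12 < 1).

0.124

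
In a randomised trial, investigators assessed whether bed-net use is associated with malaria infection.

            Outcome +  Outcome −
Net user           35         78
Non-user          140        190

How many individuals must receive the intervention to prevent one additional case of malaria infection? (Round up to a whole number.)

9

Risk in treated group = 35/113 = 0.30973; risk in control = 140/330 = 0.42424.
Absolute risk reduction = 0.42424 − 0.30973 = 0.11451
NNT = 1 / ARR = 1 / 0.11451 = 8.733 → round up → 9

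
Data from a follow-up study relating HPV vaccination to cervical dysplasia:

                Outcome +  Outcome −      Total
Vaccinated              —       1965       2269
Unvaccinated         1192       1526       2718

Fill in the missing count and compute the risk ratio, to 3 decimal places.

0.306

The missing cell is in the exposed row: 2269 − 1965 = 304.
So a = 304, b = 1965, c = 1192, d = 1526.
RR = [a/(a+b)] / [c/(c+d)] = (304/2269) / (1192/2718) = 0.13398/0.43856 = 0.30550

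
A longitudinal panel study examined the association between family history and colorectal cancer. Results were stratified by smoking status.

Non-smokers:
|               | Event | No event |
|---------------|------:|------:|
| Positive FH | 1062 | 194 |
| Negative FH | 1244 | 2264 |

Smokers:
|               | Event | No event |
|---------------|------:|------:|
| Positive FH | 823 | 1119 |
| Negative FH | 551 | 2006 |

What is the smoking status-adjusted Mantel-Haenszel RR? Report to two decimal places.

RR_MH = Σ(aᵢ·n₀ᵢ/nᵢ) / Σ(cᵢ·n₁ᵢ/nᵢ), with n₁ᵢ = aᵢ+bᵢ (exposed), n₀ᵢ = cᵢ+dᵢ (unexposed), nᵢ = n₁ᵢ+n₀ᵢ.
Stratum 1 (Non-smokers): n₁ = 1256, n₀ = 3508, n = 4764; a·n₀/n = 1062·3508/4764 = 782.0101; c·n₁/n = 1244·1256/4764 = 327.9731
Stratum 2 (Smokers): n₁ = 1942, n₀ = 2557, n = 4499; a·n₀/n = 823·2557/4499 = 467.7508; c·n₁/n = 551·1942/4499 = 237.8400
RR_MH = (782.0101 + 467.7508) / (327.9731 + 237.8400) = 1249.7609 / 565.8131 = 2.20879

2.21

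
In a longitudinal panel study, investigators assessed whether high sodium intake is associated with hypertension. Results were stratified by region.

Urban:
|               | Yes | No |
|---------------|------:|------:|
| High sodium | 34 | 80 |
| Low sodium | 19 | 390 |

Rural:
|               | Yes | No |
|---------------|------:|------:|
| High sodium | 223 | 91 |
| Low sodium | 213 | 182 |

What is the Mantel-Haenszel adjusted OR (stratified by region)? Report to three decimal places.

2.731

OR_MH = Σ(aᵢdᵢ/nᵢ) / Σ(bᵢcᵢ/nᵢ), where nᵢ is the stratum total.
Stratum 1 (Urban): n = 523; a·d/n = 34·390/523 = 25.3537; b·c/n = 80·19/523 = 2.9063
Stratum 2 (Rural): n = 709; a·d/n = 223·182/709 = 57.2440; b·c/n = 91·213/709 = 27.3385
OR_MH = (25.3537 + 57.2440) / (2.9063 + 27.3385) = 82.5977 / 30.2448 = 2.73097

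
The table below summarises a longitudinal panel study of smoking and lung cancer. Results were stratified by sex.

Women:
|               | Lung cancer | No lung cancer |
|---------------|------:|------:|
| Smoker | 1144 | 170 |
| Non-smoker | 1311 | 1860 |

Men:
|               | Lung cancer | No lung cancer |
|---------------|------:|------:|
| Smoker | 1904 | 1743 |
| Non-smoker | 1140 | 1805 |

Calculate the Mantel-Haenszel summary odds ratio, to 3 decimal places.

OR_MH = Σ(aᵢdᵢ/nᵢ) / Σ(bᵢcᵢ/nᵢ), where nᵢ is the stratum total.
Stratum 1 (Women): n = 4485; a·d/n = 1144·1860/4485 = 474.4348; b·c/n = 170·1311/4485 = 49.6923
Stratum 2 (Men): n = 6592; a·d/n = 1904·1805/6592 = 521.3471; b·c/n = 1743·1140/6592 = 301.4290
OR_MH = (474.4348 + 521.3471) / (49.6923 + 301.4290) = 995.7819 / 351.1213 = 2.83601

2.836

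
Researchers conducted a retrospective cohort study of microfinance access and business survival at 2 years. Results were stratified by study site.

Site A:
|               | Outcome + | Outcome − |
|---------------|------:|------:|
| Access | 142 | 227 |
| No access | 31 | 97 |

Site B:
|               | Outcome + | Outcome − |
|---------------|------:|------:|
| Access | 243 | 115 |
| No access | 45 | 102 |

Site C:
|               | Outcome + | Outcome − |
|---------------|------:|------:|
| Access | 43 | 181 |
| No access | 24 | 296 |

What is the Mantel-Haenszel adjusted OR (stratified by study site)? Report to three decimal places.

3.093

OR_MH = Σ(aᵢdᵢ/nᵢ) / Σ(bᵢcᵢ/nᵢ), where nᵢ is the stratum total.
Stratum 1 (Site A): n = 497; a·d/n = 142·97/497 = 27.7143; b·c/n = 227·31/497 = 14.1590
Stratum 2 (Site B): n = 505; a·d/n = 243·102/505 = 49.0812; b·c/n = 115·45/505 = 10.2475
Stratum 3 (Site C): n = 544; a·d/n = 43·296/544 = 23.3971; b·c/n = 181·24/544 = 7.9853
OR_MH = (27.7143 + 49.0812 + 23.3971) / (14.1590 + 10.2475 + 7.9853) = 100.1925 / 32.3918 = 3.09315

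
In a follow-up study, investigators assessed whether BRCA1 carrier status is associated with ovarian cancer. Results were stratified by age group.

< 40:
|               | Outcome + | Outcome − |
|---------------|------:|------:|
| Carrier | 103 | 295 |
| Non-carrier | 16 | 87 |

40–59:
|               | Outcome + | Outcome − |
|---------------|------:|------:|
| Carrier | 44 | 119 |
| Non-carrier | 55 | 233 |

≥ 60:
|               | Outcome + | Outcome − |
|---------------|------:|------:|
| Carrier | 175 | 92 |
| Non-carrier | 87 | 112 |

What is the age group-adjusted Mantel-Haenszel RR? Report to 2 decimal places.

RR_MH = Σ(aᵢ·n₀ᵢ/nᵢ) / Σ(cᵢ·n₁ᵢ/nᵢ), with n₁ᵢ = aᵢ+bᵢ (exposed), n₀ᵢ = cᵢ+dᵢ (unexposed), nᵢ = n₁ᵢ+n₀ᵢ.
Stratum 1 (< 40): n₁ = 398, n₀ = 103, n = 501; a·n₀/n = 103·103/501 = 21.1756; c·n₁/n = 16·398/501 = 12.7106
Stratum 2 (40–59): n₁ = 163, n₀ = 288, n = 451; a·n₀/n = 44·288/451 = 28.0976; c·n₁/n = 55·163/451 = 19.8780
Stratum 3 (≥ 60): n₁ = 267, n₀ = 199, n = 466; a·n₀/n = 175·199/466 = 74.7318; c·n₁/n = 87·267/466 = 49.8476
RR_MH = (21.1756 + 28.0976 + 74.7318) / (12.7106 + 19.8780 + 49.8476) = 124.0050 / 82.4363 = 1.50425

1.50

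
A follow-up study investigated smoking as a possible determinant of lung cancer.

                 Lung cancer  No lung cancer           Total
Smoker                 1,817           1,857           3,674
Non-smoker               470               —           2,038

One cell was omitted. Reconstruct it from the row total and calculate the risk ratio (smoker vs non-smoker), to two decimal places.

2.14

The missing cell is in the unexposed row: 2038 − 470 = 1568.
So a = 1817, b = 1857, c = 470, d = 1568.
RR = [a/(a+b)] / [c/(c+d)] = (1817/3674) / (470/2038) = 0.49456/0.23062 = 2.14448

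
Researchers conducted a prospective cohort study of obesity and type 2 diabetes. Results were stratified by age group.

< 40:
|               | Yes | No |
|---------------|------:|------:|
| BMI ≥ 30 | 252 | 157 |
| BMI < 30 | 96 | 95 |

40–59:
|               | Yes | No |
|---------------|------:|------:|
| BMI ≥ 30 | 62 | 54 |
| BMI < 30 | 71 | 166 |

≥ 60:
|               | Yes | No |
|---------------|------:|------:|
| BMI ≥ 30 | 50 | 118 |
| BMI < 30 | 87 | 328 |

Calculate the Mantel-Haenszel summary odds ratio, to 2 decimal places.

1.81

OR_MH = Σ(aᵢdᵢ/nᵢ) / Σ(bᵢcᵢ/nᵢ), where nᵢ is the stratum total.
Stratum 1 (< 40): n = 600; a·d/n = 252·95/600 = 39.9000; b·c/n = 157·96/600 = 25.1200
Stratum 2 (40–59): n = 353; a·d/n = 62·166/353 = 29.1558; b·c/n = 54·71/353 = 10.8612
Stratum 3 (≥ 60): n = 583; a·d/n = 50·328/583 = 28.1304; b·c/n = 118·87/583 = 17.6089
OR_MH = (39.9000 + 29.1558 + 28.1304) / (25.1200 + 10.8612 + 17.6089) = 97.1862 / 53.5901 = 1.81351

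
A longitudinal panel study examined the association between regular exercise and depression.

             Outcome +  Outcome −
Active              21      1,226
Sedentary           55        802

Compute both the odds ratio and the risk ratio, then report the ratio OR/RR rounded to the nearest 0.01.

Cells: a = 21, b = 1226, c = 55, d = 802.
OR = (21·802)/(1226·55) = 16842/67430 = 0.24977
Risk in exposed = 21/1247 = 0.01684; risk in unexposed = 55/857 = 0.06418; RR = 0.26240
OR/RR = 0.24977 / 0.26240 = 0.95185
The outcome is rare in both groups, so OR ≈ RR (ratio near 1).

0.95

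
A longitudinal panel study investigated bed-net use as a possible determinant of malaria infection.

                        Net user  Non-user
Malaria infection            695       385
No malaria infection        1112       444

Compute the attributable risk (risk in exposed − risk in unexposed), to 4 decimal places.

-0.0798

Reading the table with exposure as columns: a = 695 (Net user, case), b = 1112 (Net user, non-case), c = 385 (Non-user, case), d = 444.
Risk in exposed = 695/1807 = 0.384615; risk in unexposed = 385/829 = 0.464415.
Risk difference = 0.384615 − 0.464415 = -0.079800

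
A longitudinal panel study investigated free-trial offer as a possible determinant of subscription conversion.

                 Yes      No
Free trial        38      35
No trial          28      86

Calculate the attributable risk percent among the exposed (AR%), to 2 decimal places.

Cells: a = 38, b = 35, c = 28, d = 86.
Risk in exposed = 38/73 = 0.52055; risk in unexposed = 28/114 = 0.24561.
RR = 0.52055/0.24561 = 2.11937
AR% = (RR − 1)/RR × 100 = (2.11937 − 1)/2.11937 × 100 = 52.8163%

52.82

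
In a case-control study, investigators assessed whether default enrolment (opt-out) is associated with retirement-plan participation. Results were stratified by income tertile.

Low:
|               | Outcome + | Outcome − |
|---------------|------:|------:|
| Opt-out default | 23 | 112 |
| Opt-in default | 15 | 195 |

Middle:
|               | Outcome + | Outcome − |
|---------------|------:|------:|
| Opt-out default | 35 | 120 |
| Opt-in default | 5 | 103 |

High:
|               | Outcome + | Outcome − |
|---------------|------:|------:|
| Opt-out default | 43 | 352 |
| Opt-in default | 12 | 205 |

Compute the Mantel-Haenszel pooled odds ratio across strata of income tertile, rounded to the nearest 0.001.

2.925

OR_MH = Σ(aᵢdᵢ/nᵢ) / Σ(bᵢcᵢ/nᵢ), where nᵢ is the stratum total.
Stratum 1 (Low): n = 345; a·d/n = 23·195/345 = 13.0000; b·c/n = 112·15/345 = 4.8696
Stratum 2 (Middle): n = 263; a·d/n = 35·103/263 = 13.7072; b·c/n = 120·5/263 = 2.2814
Stratum 3 (High): n = 612; a·d/n = 43·205/612 = 14.4036; b·c/n = 352·12/612 = 6.9020
OR_MH = (13.0000 + 13.7072 + 14.4036) / (4.8696 + 2.2814 + 6.9020) = 41.1108 / 14.0529 = 2.92543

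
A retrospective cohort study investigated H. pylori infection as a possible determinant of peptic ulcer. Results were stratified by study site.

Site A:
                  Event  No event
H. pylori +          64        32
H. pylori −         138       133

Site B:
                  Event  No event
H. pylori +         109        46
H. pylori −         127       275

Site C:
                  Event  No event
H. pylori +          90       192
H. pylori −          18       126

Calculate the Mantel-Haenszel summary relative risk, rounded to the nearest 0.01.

1.88

RR_MH = Σ(aᵢ·n₀ᵢ/nᵢ) / Σ(cᵢ·n₁ᵢ/nᵢ), with n₁ᵢ = aᵢ+bᵢ (exposed), n₀ᵢ = cᵢ+dᵢ (unexposed), nᵢ = n₁ᵢ+n₀ᵢ.
Stratum 1 (Site A): n₁ = 96, n₀ = 271, n = 367; a·n₀/n = 64·271/367 = 47.2589; c·n₁/n = 138·96/367 = 36.0981
Stratum 2 (Site B): n₁ = 155, n₀ = 402, n = 557; a·n₀/n = 109·402/557 = 78.6679; c·n₁/n = 127·155/557 = 35.3411
Stratum 3 (Site C): n₁ = 282, n₀ = 144, n = 426; a·n₀/n = 90·144/426 = 30.4225; c·n₁/n = 18·282/426 = 11.9155
RR_MH = (47.2589 + 78.6679 + 30.4225) / (36.0981 + 35.3411 + 11.9155) = 156.3493 / 83.3547 = 1.87571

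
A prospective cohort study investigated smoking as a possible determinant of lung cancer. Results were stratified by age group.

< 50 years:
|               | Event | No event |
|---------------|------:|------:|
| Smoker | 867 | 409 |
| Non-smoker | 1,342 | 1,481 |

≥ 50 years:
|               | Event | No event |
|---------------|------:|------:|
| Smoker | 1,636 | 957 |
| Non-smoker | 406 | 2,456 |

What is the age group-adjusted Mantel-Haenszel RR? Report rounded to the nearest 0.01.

2.38

RR_MH = Σ(aᵢ·n₀ᵢ/nᵢ) / Σ(cᵢ·n₁ᵢ/nᵢ), with n₁ᵢ = aᵢ+bᵢ (exposed), n₀ᵢ = cᵢ+dᵢ (unexposed), nᵢ = n₁ᵢ+n₀ᵢ.
Stratum 1 (< 50 years): n₁ = 1276, n₀ = 2823, n = 4099; a·n₀/n = 867·2823/4099 = 597.1069; c·n₁/n = 1342·1276/4099 = 417.7585
Stratum 2 (≥ 50 years): n₁ = 2593, n₀ = 2862, n = 5455; a·n₀/n = 1636·2862/5455 = 858.3377; c·n₁/n = 406·2593/5455 = 192.9896
RR_MH = (597.1069 + 858.3377) / (417.7585 + 192.9896) = 1455.4445 / 610.7480 = 2.38305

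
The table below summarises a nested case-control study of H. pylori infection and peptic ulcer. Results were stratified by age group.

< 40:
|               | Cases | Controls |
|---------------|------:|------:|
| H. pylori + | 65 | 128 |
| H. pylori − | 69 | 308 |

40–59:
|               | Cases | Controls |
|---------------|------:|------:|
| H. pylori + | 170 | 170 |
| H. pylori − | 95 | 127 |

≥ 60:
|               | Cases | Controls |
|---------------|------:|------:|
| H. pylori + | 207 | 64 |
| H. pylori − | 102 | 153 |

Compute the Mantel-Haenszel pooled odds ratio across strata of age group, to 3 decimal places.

2.361

OR_MH = Σ(aᵢdᵢ/nᵢ) / Σ(bᵢcᵢ/nᵢ), where nᵢ is the stratum total.
Stratum 1 (< 40): n = 570; a·d/n = 65·308/570 = 35.1228; b·c/n = 128·69/570 = 15.4947
Stratum 2 (40–59): n = 562; a·d/n = 170·127/562 = 38.4164; b·c/n = 170·95/562 = 28.7367
Stratum 3 (≥ 60): n = 526; a·d/n = 207·153/526 = 60.2110; b·c/n = 64·102/526 = 12.4106
OR_MH = (35.1228 + 38.4164 + 60.2110) / (15.4947 + 28.7367 + 12.4106) = 133.7502 / 56.6420 = 2.36132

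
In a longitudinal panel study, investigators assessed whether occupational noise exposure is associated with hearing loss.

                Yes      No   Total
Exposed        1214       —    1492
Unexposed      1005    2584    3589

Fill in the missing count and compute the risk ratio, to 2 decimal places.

2.91

The missing cell is in the exposed row: 1492 − 1214 = 278.
So a = 1214, b = 278, c = 1005, d = 2584.
RR = [a/(a+b)] / [c/(c+d)] = (1214/1492) / (1005/3589) = 0.81367/0.28002 = 2.90574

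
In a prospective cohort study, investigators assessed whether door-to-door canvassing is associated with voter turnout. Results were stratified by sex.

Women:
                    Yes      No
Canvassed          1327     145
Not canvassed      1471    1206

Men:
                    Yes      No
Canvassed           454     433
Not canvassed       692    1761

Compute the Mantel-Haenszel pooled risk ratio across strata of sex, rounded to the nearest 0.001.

1.686

RR_MH = Σ(aᵢ·n₀ᵢ/nᵢ) / Σ(cᵢ·n₁ᵢ/nᵢ), with n₁ᵢ = aᵢ+bᵢ (exposed), n₀ᵢ = cᵢ+dᵢ (unexposed), nᵢ = n₁ᵢ+n₀ᵢ.
Stratum 1 (Women): n₁ = 1472, n₀ = 2677, n = 4149; a·n₀/n = 1327·2677/4149 = 856.2013; c·n₁/n = 1471·1472/4149 = 521.8877
Stratum 2 (Men): n₁ = 887, n₀ = 2453, n = 3340; a·n₀/n = 454·2453/3340 = 333.4317; c·n₁/n = 692·887/3340 = 183.7737
RR_MH = (856.2013 + 333.4317) / (521.8877 + 183.7737) = 1189.6330 / 705.6613 = 1.68584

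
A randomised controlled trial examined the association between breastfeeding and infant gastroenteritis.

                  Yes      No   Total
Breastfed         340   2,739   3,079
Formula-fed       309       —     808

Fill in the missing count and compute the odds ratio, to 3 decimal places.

The missing cell is in the unexposed row: 808 − 309 = 499.
So a = 340, b = 2739, c = 309, d = 499.
OR = (a·d)/(b·c) = (340 × 499) / (2739 × 309) = 169660 / 846351 = 0.20046

0.200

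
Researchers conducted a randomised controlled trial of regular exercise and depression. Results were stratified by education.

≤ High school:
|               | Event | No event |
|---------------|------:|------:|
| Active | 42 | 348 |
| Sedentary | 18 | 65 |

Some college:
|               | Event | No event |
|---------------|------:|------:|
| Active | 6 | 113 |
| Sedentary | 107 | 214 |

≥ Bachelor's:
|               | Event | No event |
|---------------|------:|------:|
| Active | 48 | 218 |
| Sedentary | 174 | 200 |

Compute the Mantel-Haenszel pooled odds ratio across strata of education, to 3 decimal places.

0.237

OR_MH = Σ(aᵢdᵢ/nᵢ) / Σ(bᵢcᵢ/nᵢ), where nᵢ is the stratum total.
Stratum 1 (≤ High school): n = 473; a·d/n = 42·65/473 = 5.7717; b·c/n = 348·18/473 = 13.2431
Stratum 2 (Some college): n = 440; a·d/n = 6·214/440 = 2.9182; b·c/n = 113·107/440 = 27.4795
Stratum 3 (≥ Bachelor's): n = 640; a·d/n = 48·200/640 = 15.0000; b·c/n = 218·174/640 = 59.2687
OR_MH = (5.7717 + 2.9182 + 15.0000) / (13.2431 + 27.4795 + 59.2687) = 23.6899 / 99.9914 = 0.23692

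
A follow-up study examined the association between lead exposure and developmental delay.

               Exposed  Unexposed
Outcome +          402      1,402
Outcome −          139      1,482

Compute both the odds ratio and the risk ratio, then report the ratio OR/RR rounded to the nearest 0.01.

Reading the table with exposure as columns: a = 402 (Exposed, case), b = 139 (Exposed, non-case), c = 1402 (Unexposed, case), d = 1482.
OR = (402·1482)/(139·1402) = 595764/194878 = 3.05711
Risk in exposed = 402/541 = 0.74307; risk in unexposed = 1402/2884 = 0.48613; RR = 1.52854
OR/RR = 3.05711 / 1.52854 = 2.00002
The outcome is not rare, so the OR lies further from 1 than the RR.

2.00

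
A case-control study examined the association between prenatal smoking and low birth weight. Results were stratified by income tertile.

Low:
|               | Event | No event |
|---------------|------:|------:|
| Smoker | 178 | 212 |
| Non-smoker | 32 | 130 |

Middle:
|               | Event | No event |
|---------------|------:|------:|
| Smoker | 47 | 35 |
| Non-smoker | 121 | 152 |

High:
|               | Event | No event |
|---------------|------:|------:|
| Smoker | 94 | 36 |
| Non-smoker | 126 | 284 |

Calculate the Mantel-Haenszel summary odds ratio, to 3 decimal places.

3.418

OR_MH = Σ(aᵢdᵢ/nᵢ) / Σ(bᵢcᵢ/nᵢ), where nᵢ is the stratum total.
Stratum 1 (Low): n = 552; a·d/n = 178·130/552 = 41.9203; b·c/n = 212·32/552 = 12.2899
Stratum 2 (Middle): n = 355; a·d/n = 47·152/355 = 20.1239; b·c/n = 35·121/355 = 11.9296
Stratum 3 (High): n = 540; a·d/n = 94·284/540 = 49.4370; b·c/n = 36·126/540 = 8.4000
OR_MH = (41.9203 + 20.1239 + 49.4370) / (12.2899 + 11.9296 + 8.4000) = 111.4813 / 32.6194 = 3.41763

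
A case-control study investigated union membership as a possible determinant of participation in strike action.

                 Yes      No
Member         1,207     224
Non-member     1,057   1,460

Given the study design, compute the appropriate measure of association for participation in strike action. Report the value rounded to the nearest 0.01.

7.44

Cells: a = 1207, b = 224, c = 1057, d = 1460.
This is a case-control study: participants were sampled on outcome status, so risks in the source population cannot be estimated directly — relative risk is not valid here. The odds ratio is the appropriate measure.
OR = (a·d)/(b·c) = (1207 × 1460) / (224 × 1057) = 1762220 / 236768 = 7.44281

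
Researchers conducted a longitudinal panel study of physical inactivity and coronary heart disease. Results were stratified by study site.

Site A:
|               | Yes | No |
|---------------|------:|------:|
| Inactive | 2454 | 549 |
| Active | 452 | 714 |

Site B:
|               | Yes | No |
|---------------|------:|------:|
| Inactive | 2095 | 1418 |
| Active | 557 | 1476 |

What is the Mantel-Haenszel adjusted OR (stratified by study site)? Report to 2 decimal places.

OR_MH = Σ(aᵢdᵢ/nᵢ) / Σ(bᵢcᵢ/nᵢ), where nᵢ is the stratum total.
Stratum 1 (Site A): n = 4169; a·d/n = 2454·714/4169 = 420.2821; b·c/n = 549·452/4169 = 59.5222
Stratum 2 (Site B): n = 5546; a·d/n = 2095·1476/5546 = 557.5586; b·c/n = 1418·557/5546 = 142.4136
OR_MH = (420.2821 + 557.5586) / (59.5222 + 142.4136) = 977.8407 / 201.9358 = 4.84233

4.84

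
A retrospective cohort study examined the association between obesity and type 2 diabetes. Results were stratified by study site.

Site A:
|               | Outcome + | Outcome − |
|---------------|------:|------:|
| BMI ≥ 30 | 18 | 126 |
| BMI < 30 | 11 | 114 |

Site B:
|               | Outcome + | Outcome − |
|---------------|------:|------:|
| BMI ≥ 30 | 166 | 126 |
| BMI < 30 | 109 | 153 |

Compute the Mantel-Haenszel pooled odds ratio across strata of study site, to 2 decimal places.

1.79

OR_MH = Σ(aᵢdᵢ/nᵢ) / Σ(bᵢcᵢ/nᵢ), where nᵢ is the stratum total.
Stratum 1 (Site A): n = 269; a·d/n = 18·114/269 = 7.6283; b·c/n = 126·11/269 = 5.1524
Stratum 2 (Site B): n = 554; a·d/n = 166·153/554 = 45.8448; b·c/n = 126·109/554 = 24.7906
OR_MH = (7.6283 + 45.8448) / (5.1524 + 24.7906) = 53.4730 / 29.9430 = 1.78583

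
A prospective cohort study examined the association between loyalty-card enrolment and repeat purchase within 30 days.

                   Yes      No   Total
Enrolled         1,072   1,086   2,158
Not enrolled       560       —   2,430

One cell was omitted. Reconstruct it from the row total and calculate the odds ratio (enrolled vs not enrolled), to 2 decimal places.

The missing cell is in the unexposed row: 2430 − 560 = 1870.
So a = 1072, b = 1086, c = 560, d = 1870.
OR = (a·d)/(b·c) = (1072 × 1870) / (1086 × 560) = 2004640 / 608160 = 3.29624

3.30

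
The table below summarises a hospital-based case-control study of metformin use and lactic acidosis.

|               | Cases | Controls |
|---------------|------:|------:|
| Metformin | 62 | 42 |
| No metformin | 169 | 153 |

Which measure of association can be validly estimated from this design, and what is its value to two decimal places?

Cells: a = 62, b = 42, c = 169, d = 153.
This is a hospital-based case-control study: participants were sampled on outcome status, so risks in the source population cannot be estimated directly — relative risk is not valid here. The odds ratio is the appropriate measure.
OR = (a·d)/(b·c) = (62 × 153) / (42 × 169) = 9486 / 7098 = 1.33643

1.34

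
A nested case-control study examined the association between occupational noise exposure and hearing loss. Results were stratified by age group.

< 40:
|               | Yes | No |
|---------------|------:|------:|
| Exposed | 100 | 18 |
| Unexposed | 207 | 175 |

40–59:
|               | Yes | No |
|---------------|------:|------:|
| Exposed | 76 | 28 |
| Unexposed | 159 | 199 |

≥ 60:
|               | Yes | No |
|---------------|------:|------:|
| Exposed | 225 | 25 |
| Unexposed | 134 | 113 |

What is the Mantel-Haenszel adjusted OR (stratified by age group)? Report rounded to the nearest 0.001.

OR_MH = Σ(aᵢdᵢ/nᵢ) / Σ(bᵢcᵢ/nᵢ), where nᵢ is the stratum total.
Stratum 1 (< 40): n = 500; a·d/n = 100·175/500 = 35.0000; b·c/n = 18·207/500 = 7.4520
Stratum 2 (40–59): n = 462; a·d/n = 76·199/462 = 32.7359; b·c/n = 28·159/462 = 9.6364
Stratum 3 (≥ 60): n = 497; a·d/n = 225·113/497 = 51.1569; b·c/n = 25·134/497 = 6.7404
OR_MH = (35.0000 + 32.7359 + 51.1569) / (7.4520 + 9.6364 + 6.7404) = 118.8929 / 23.8288 = 4.98946

4.989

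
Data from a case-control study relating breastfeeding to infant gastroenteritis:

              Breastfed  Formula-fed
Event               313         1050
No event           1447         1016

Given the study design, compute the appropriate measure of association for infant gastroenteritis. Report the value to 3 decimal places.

Reading the table with exposure as columns: a = 313 (Breastfed, case), b = 1447 (Breastfed, non-case), c = 1050 (Formula-fed, case), d = 1016.
This is a case-control study: participants were sampled on outcome status, so risks in the source population cannot be estimated directly — relative risk is not valid here. The odds ratio is the appropriate measure.
OR = (a·d)/(b·c) = (313 × 1016) / (1447 × 1050) = 318008 / 1519350 = 0.20931

0.209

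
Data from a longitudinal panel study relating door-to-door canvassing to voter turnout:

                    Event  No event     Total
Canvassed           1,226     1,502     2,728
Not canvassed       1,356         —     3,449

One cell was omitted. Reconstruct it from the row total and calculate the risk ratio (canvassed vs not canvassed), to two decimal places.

The missing cell is in the unexposed row: 3449 − 1356 = 2093.
So a = 1226, b = 1502, c = 1356, d = 2093.
RR = [a/(a+b)] / [c/(c+d)] = (1226/2728) / (1356/3449) = 0.44941/0.39316 = 1.14309

1.14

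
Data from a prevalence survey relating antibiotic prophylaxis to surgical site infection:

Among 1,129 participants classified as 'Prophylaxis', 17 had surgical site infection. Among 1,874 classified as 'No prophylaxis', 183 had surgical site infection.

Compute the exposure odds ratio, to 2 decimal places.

0.14

From the description: a = 17, b = 1112, c = 183, d = 1691.
OR = (a·d)/(b·c) = (17 × 1691) / (1112 × 183) = 28747 / 203496 = 0.14127
Exposure is associated with lower odds of surgical site infection (OR = 0.14 < 1).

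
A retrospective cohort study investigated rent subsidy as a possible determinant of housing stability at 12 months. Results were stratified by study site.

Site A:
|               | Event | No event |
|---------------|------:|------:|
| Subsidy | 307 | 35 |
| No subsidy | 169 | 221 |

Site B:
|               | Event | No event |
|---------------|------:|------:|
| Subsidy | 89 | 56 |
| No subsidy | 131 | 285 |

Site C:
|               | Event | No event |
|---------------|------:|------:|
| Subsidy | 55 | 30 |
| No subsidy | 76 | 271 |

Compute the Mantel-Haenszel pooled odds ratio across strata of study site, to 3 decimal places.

6.522

OR_MH = Σ(aᵢdᵢ/nᵢ) / Σ(bᵢcᵢ/nᵢ), where nᵢ is the stratum total.
Stratum 1 (Site A): n = 732; a·d/n = 307·221/732 = 92.6872; b·c/n = 35·169/732 = 8.0806
Stratum 2 (Site B): n = 561; a·d/n = 89·285/561 = 45.2139; b·c/n = 56·131/561 = 13.0766
Stratum 3 (Site C): n = 432; a·d/n = 55·271/432 = 34.5023; b·c/n = 30·76/432 = 5.2778
OR_MH = (92.6872 + 45.2139 + 34.5023) / (8.0806 + 13.0766 + 5.2778) = 172.4034 / 26.4350 = 6.52178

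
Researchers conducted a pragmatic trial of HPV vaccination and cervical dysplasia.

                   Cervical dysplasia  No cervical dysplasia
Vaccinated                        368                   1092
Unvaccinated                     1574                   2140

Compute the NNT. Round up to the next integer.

6

Risk in treated group = 368/1460 = 0.25205; risk in control = 1574/3714 = 0.42380.
Absolute risk reduction = 0.42380 − 0.25205 = 0.17175
NNT = 1 / ARR = 1 / 0.17175 = 5.823 → round up → 6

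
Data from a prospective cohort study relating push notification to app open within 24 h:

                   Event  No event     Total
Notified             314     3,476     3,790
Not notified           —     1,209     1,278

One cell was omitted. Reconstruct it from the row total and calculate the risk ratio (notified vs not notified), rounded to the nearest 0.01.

1.53

The missing cell is in the unexposed row: 1278 − 1209 = 69.
So a = 314, b = 3476, c = 69, d = 1209.
RR = [a/(a+b)] / [c/(c+d)] = (314/3790) / (69/1278) = 0.08285/0.05399 = 1.53452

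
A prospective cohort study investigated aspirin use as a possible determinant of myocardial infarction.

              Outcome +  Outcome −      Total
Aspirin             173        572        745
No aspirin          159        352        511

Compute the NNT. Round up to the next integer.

Risk in treated group = 173/745 = 0.23221; risk in control = 159/511 = 0.31115.
Absolute risk reduction = 0.31115 − 0.23221 = 0.07894
NNT = 1 / ARR = 1 / 0.07894 = 12.668 → round up → 13

13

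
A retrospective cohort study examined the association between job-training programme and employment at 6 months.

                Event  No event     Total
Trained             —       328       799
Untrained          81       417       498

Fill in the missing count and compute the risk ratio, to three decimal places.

The missing cell is in the exposed row: 799 − 328 = 471.
So a = 471, b = 328, c = 81, d = 417.
RR = [a/(a+b)] / [c/(c+d)] = (471/799) / (81/498) = 0.58949/0.16265 = 3.62425

3.624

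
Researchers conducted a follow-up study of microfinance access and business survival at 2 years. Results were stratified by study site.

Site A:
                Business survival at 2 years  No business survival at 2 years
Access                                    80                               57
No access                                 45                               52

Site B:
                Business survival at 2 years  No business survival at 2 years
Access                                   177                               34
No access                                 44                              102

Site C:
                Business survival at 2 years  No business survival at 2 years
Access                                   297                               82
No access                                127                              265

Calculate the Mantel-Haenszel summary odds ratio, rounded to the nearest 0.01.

OR_MH = Σ(aᵢdᵢ/nᵢ) / Σ(bᵢcᵢ/nᵢ), where nᵢ is the stratum total.
Stratum 1 (Site A): n = 234; a·d/n = 80·52/234 = 17.7778; b·c/n = 57·45/234 = 10.9615
Stratum 2 (Site B): n = 357; a·d/n = 177·102/357 = 50.5714; b·c/n = 34·44/357 = 4.1905
Stratum 3 (Site C): n = 771; a·d/n = 297·265/771 = 102.0817; b·c/n = 82·127/771 = 13.5071
OR_MH = (17.7778 + 50.5714 + 102.0817) / (10.9615 + 4.1905 + 13.5071) = 170.4309 / 28.6591 = 5.94682

5.95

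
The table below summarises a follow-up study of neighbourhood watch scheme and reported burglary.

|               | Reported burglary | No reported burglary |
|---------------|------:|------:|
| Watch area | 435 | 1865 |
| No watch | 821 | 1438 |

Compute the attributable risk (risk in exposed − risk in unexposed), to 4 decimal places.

-0.1743

Cells: a = 435, b = 1865, c = 821, d = 1438.
Risk in exposed = 435/2300 = 0.189130; risk in unexposed = 821/2259 = 0.363435.
Risk difference = 0.189130 − 0.363435 = -0.174305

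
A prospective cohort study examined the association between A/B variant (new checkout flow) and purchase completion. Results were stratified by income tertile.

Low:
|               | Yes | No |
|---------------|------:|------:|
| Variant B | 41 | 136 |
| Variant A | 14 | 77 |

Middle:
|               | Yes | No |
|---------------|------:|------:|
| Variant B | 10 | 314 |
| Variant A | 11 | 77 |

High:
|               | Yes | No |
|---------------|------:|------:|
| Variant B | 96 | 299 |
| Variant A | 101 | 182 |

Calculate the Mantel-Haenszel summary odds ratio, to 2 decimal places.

OR_MH = Σ(aᵢdᵢ/nᵢ) / Σ(bᵢcᵢ/nᵢ), where nᵢ is the stratum total.
Stratum 1 (Low): n = 268; a·d/n = 41·77/268 = 11.7799; b·c/n = 136·14/268 = 7.1045
Stratum 2 (Middle): n = 412; a·d/n = 10·77/412 = 1.8689; b·c/n = 314·11/412 = 8.3835
Stratum 3 (High): n = 678; a·d/n = 96·182/678 = 25.7699; b·c/n = 299·101/678 = 44.5413
OR_MH = (11.7799 + 1.8689 + 25.7699) / (7.1045 + 8.3835 + 44.5413) = 39.4187 / 60.0293 = 0.65666

0.66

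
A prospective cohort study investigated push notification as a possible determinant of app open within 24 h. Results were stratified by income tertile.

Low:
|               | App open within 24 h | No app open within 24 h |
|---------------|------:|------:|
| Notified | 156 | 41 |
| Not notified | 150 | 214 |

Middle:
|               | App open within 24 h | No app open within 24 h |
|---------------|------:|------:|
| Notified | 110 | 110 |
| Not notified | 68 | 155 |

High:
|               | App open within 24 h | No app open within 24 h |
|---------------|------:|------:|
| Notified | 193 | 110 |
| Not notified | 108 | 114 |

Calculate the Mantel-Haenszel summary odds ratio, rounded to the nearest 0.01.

2.77

OR_MH = Σ(aᵢdᵢ/nᵢ) / Σ(bᵢcᵢ/nᵢ), where nᵢ is the stratum total.
Stratum 1 (Low): n = 561; a·d/n = 156·214/561 = 59.5080; b·c/n = 41·150/561 = 10.9626
Stratum 2 (Middle): n = 443; a·d/n = 110·155/443 = 38.4876; b·c/n = 110·68/443 = 16.8849
Stratum 3 (High): n = 525; a·d/n = 193·114/525 = 41.9086; b·c/n = 110·108/525 = 22.6286
OR_MH = (59.5080 + 38.4876 + 41.9086) / (10.9626 + 16.8849 + 22.6286) = 139.9042 / 50.4760 = 2.77170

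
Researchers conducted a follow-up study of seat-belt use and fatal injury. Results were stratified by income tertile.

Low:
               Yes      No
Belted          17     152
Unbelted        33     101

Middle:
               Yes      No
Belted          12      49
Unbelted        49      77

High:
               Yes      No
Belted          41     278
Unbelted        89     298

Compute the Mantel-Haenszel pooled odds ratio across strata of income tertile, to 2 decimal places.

OR_MH = Σ(aᵢdᵢ/nᵢ) / Σ(bᵢcᵢ/nᵢ), where nᵢ is the stratum total.
Stratum 1 (Low): n = 303; a·d/n = 17·101/303 = 5.6667; b·c/n = 152·33/303 = 16.5545
Stratum 2 (Middle): n = 187; a·d/n = 12·77/187 = 4.9412; b·c/n = 49·49/187 = 12.8396
Stratum 3 (High): n = 706; a·d/n = 41·298/706 = 17.3059; b·c/n = 278·89/706 = 35.0453
OR_MH = (5.6667 + 4.9412 + 17.3059) / (16.5545 + 12.8396 + 35.0453) = 27.9138 / 64.4394 = 0.43318

0.43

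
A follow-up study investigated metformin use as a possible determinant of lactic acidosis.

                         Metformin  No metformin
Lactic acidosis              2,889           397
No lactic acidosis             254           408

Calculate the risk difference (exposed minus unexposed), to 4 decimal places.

0.4260

Reading the table with exposure as columns: a = 2889 (Metformin, case), b = 254 (Metformin, non-case), c = 397 (No metformin, case), d = 408.
Risk in exposed = 2889/3143 = 0.919185; risk in unexposed = 397/805 = 0.493168.
Risk difference = 0.919185 − 0.493168 = 0.426018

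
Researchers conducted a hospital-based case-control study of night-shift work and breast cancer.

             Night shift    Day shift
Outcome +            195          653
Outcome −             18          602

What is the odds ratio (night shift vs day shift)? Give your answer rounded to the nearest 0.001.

9.987

Reading the table with exposure as columns: a = 195 (Night shift, case), b = 18 (Night shift, non-case), c = 653 (Day shift, case), d = 602.
OR = (a·d)/(b·c) = (195 × 602) / (18 × 653) = 117390 / 11754 = 9.98724
The odds of breast cancer are about 9.99 times as high in the night shift group.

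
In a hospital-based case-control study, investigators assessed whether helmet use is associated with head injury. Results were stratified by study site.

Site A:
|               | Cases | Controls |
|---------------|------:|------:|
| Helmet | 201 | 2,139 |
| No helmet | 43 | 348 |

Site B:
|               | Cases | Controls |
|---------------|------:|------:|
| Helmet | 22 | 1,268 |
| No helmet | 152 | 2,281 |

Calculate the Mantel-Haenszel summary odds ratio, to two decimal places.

OR_MH = Σ(aᵢdᵢ/nᵢ) / Σ(bᵢcᵢ/nᵢ), where nᵢ is the stratum total.
Stratum 1 (Site A): n = 2731; a·d/n = 201·348/2731 = 25.6126; b·c/n = 2139·43/2731 = 33.6789
Stratum 2 (Site B): n = 3723; a·d/n = 22·2281/3723 = 13.4789; b·c/n = 1268·152/3723 = 51.7690
OR_MH = (25.6126 + 13.4789) / (33.6789 + 51.7690) = 39.0915 / 85.4479 = 0.45749

0.46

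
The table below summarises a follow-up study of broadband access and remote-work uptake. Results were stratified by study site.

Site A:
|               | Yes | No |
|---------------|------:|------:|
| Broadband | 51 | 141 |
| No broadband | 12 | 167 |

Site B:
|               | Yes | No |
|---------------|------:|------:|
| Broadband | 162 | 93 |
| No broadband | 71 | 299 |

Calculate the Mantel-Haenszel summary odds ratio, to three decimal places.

6.642

OR_MH = Σ(aᵢdᵢ/nᵢ) / Σ(bᵢcᵢ/nᵢ), where nᵢ is the stratum total.
Stratum 1 (Site A): n = 371; a·d/n = 51·167/371 = 22.9569; b·c/n = 141·12/371 = 4.5606
Stratum 2 (Site B): n = 625; a·d/n = 162·299/625 = 77.5008; b·c/n = 93·71/625 = 10.5648
OR_MH = (22.9569 + 77.5008) / (4.5606 + 10.5648) = 100.4577 / 15.1254 = 6.64163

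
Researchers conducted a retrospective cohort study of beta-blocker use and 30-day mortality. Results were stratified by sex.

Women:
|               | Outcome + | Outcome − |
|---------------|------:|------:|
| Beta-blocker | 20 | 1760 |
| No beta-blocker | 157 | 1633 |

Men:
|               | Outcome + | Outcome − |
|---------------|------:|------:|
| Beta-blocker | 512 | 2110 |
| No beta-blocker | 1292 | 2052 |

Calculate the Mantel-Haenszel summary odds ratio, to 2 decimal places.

0.35

OR_MH = Σ(aᵢdᵢ/nᵢ) / Σ(bᵢcᵢ/nᵢ), where nᵢ is the stratum total.
Stratum 1 (Women): n = 3570; a·d/n = 20·1633/3570 = 9.1485; b·c/n = 1760·157/3570 = 77.4006
Stratum 2 (Men): n = 5966; a·d/n = 512·2052/5966 = 176.1019; b·c/n = 2110·1292/5966 = 456.9427
OR_MH = (9.1485 + 176.1019) / (77.4006 + 456.9427) = 185.2504 / 534.3432 = 0.34669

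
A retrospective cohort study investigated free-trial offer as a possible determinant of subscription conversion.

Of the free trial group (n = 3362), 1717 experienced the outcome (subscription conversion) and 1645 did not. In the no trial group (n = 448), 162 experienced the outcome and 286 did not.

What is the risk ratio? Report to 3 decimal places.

1.412

From the description: a = 1717, b = 1645, c = 162, d = 286.
Risk in exposed = 1717/3362 = 0.51071; risk in unexposed = 162/448 = 0.36161.
RR = 0.51071 / 0.36161 = 1.41233
The risk among the exposed is 1.41 times that among the unexposed.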